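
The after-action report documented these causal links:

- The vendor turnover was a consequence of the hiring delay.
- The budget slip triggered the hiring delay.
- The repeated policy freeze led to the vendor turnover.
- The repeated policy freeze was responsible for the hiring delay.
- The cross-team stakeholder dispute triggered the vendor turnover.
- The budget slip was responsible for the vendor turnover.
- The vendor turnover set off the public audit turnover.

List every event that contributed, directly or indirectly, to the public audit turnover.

the budget slip, the cross-team stakeholder dispute, the hiring delay, the repeated policy freeze, the vendor turnover

Immediate cause of the public audit turnover: the vendor turnover.
Further upstream: the repeated policy freeze, the cross-team stakeholder dispute, the budget slip, the hiring delay.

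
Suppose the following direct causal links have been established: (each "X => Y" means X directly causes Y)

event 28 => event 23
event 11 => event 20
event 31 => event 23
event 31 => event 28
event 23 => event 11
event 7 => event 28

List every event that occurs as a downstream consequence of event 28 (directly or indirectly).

Direct effects: event 23.
2 steps out: event 11.
3 steps out: event 20.
Not reachable from it: event 31, event 7.

event 11, event 20, event 23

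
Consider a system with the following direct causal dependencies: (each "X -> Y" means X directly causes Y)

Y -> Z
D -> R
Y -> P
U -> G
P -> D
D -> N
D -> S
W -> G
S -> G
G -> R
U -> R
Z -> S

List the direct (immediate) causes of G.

Upstream contributors include Y, P, D, Z, but only S, U, W feed directly into G.

S, U, W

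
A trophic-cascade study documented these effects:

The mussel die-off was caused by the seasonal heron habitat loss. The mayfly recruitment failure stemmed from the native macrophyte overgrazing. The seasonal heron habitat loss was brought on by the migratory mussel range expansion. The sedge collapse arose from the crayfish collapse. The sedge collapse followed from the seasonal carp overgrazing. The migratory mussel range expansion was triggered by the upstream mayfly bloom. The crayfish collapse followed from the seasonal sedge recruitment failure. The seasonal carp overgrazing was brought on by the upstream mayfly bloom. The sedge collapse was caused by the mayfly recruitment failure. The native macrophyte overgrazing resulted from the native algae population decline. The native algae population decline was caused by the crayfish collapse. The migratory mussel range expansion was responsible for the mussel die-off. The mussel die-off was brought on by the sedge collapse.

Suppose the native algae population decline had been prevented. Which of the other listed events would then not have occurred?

the mayfly recruitment failure, the native macrophyte overgrazing

Downstream of the native algae population decline: the native macrophyte overgrazing, the mayfly recruitment failure, the sedge collapse, the mussel die-off.
Of those, still caused via another path: the sedge collapse, the mussel die-off.
The remainder have no surviving cause.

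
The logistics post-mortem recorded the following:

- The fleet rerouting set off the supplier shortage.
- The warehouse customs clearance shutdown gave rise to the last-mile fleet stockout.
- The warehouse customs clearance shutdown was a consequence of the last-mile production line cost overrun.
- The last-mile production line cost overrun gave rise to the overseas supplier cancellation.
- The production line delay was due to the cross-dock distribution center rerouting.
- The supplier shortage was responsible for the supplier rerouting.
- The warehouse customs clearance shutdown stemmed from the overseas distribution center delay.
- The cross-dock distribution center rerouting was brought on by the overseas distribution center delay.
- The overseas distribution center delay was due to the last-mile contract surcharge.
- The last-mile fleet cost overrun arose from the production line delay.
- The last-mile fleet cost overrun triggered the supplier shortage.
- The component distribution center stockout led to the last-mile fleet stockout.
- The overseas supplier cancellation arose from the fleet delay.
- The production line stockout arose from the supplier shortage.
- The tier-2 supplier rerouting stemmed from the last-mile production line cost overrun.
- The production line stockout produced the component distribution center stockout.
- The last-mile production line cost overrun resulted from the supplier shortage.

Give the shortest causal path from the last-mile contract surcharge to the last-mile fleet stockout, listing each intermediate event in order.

the last-mile contract surcharge → the overseas distribution center delay → the warehouse customs clearance shutdown → the last-mile fleet stockout

the last-mile contract surcharge → the overseas distribution center delay
the overseas distribution center delay → the warehouse customs clearance shutdown
the warehouse customs clearance shutdown → the last-mile fleet stockout
Length: 3 steps.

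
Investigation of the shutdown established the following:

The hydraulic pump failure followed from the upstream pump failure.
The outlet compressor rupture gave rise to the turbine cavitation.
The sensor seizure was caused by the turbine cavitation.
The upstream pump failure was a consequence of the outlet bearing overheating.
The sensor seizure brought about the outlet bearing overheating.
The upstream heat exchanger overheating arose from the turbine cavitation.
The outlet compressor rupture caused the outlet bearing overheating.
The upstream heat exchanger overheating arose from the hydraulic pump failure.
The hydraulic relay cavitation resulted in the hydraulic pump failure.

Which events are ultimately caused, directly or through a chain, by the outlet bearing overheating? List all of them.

Direct effects: the upstream pump failure.
2 steps out: the hydraulic pump failure.
3 steps out: the upstream heat exchanger overheating.
Not reachable from it: the outlet compressor rupture, the turbine cavitation, the sensor seizure, the hydraulic relay cavitation.

the hydraulic pump failure, the upstream heat exchanger overheating, the upstream pump failure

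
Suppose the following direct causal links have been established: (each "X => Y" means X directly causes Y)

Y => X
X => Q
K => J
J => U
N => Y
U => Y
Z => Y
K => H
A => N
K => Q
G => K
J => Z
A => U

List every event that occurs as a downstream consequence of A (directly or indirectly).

N, Q, U, X, Y

Direct effects: N, U.
2 steps out: Y.
3 steps out: X.
4 steps out: Q.
Not reachable from it: G, K, J, Z, H.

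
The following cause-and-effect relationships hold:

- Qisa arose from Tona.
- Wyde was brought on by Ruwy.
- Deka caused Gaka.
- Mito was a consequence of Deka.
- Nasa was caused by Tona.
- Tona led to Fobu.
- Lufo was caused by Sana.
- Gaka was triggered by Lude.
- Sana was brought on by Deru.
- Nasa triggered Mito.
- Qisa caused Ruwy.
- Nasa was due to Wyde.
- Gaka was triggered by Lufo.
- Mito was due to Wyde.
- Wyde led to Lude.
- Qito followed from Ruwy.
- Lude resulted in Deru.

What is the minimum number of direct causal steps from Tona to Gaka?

Shortest chain: Tona → Qisa → Ruwy → Wyde → Lude → Gaka.

5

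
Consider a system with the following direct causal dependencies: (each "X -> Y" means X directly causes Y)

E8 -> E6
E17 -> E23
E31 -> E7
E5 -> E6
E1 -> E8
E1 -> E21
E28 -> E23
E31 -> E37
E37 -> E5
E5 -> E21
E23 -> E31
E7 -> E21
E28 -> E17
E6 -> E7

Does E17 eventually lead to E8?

No

E17 leads to E23, E31, E37, E5, E6, E7, E21; E8 is not among them.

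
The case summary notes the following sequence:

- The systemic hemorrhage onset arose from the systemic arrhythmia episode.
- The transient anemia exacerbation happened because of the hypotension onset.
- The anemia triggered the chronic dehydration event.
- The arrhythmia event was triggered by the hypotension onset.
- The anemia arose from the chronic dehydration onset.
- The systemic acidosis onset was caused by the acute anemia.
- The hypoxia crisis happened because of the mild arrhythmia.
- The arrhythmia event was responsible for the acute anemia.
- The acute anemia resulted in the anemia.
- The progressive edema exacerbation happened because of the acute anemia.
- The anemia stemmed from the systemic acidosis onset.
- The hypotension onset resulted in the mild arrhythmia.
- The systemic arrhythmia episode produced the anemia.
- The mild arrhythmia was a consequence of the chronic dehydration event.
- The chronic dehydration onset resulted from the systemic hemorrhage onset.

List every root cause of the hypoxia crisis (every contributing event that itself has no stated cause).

Tracing upstream from the hypoxia crisis: the hypoxia crisis ← the mild arrhythmia ← the hypotension onset.
A separate upstream branch: the hypoxia crisis ← the mild arrhythmia ← the chronic dehydration event ← the anemia ← the systemic arrhythmia episode.
Each of those chain origins has no stated cause.

the hypotension onset, the systemic arrhythmia episode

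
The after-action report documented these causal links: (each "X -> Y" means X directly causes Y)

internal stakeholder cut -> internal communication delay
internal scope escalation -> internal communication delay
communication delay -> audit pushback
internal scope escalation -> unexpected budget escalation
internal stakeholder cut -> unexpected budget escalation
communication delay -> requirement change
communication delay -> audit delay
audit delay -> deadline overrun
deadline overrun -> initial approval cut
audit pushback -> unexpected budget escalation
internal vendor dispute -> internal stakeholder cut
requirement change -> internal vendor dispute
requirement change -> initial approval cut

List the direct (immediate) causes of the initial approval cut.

Upstream contributors include the communication delay, the audit delay, but only the deadline overrun, the requirement change feed directly into the initial approval cut.

the deadline overrun, the requirement change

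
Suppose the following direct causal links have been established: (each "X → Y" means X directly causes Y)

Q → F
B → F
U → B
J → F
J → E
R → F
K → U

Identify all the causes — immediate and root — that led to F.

Immediate causes of F: J, R, Q, B.
Further upstream: K, U.

B, J, K, Q, R, U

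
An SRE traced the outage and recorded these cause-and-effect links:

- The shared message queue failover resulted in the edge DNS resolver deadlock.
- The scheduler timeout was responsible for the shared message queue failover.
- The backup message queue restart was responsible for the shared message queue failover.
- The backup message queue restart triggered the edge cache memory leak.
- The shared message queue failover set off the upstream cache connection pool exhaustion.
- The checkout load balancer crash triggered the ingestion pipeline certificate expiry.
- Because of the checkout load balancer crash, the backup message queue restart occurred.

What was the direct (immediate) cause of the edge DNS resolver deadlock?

Upstream contributors include the checkout load balancer crash, the backup message queue restart, the scheduler timeout, but only the shared message queue failover feeds directly into the edge DNS resolver deadlock.

the shared message queue failover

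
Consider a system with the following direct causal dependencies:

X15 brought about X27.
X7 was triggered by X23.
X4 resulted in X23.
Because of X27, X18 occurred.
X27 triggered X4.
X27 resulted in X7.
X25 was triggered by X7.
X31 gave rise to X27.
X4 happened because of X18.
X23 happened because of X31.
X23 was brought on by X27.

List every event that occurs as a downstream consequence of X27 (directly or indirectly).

Direct effects: X18, X4, X23, X7.
2 steps out: X25.
Not reachable from it: X31, X15.

X18, X23, X25, X4, X7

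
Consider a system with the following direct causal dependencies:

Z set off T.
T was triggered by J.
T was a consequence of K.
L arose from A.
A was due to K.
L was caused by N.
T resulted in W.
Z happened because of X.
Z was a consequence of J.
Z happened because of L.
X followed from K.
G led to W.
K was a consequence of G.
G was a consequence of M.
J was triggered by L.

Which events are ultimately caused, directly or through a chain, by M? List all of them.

Direct effects: G.
2 steps out: K, W.
3 steps out: A, X, T.
4 steps out: L, Z.
5 steps out: J.
Not reachable from it: N.

A, G, J, K, L, T, W, X, Z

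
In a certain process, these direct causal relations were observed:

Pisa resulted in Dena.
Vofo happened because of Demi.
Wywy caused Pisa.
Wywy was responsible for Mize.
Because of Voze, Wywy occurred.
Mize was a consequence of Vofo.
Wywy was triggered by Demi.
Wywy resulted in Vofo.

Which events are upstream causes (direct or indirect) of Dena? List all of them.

Demi, Pisa, Voze, Wywy

Immediate cause of Dena: Pisa.
Further upstream: Demi, Wywy, Voze.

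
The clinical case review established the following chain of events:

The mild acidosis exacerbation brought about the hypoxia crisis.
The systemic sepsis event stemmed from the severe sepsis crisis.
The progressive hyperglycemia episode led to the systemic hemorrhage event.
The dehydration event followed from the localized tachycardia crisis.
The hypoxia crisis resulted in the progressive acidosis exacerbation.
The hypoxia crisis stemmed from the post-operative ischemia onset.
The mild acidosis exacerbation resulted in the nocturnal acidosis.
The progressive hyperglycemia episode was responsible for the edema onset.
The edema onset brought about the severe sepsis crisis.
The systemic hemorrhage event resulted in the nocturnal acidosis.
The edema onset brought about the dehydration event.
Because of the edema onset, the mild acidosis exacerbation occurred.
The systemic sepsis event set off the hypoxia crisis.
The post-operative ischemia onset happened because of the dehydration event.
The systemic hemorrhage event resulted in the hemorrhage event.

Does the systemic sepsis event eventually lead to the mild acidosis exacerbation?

No

The systemic sepsis event leads to the hypoxia crisis, the progressive acidosis exacerbation; the mild acidosis exacerbation is not among them.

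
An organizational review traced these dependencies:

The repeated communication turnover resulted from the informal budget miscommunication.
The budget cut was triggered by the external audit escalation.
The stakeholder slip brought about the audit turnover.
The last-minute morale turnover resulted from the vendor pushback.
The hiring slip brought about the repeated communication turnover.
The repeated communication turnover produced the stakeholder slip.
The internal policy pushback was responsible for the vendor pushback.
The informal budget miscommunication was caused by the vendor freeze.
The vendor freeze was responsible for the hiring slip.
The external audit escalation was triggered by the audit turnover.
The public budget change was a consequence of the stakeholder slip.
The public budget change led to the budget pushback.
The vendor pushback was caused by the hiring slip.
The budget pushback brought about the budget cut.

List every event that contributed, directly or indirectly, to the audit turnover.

Immediate cause of the audit turnover: the stakeholder slip.
Further upstream: the vendor freeze, the hiring slip, the informal budget miscommunication, the repeated communication turnover.

the hiring slip, the informal budget miscommunication, the repeated communication turnover, the stakeholder slip, the vendor freeze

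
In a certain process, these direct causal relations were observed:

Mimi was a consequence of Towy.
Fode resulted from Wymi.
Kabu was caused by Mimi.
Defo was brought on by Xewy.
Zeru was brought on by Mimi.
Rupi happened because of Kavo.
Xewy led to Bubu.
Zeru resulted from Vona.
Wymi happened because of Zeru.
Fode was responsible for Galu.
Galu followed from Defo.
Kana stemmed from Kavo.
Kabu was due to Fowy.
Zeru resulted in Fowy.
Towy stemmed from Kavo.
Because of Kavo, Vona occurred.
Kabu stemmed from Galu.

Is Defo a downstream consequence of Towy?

Towy leads to Mimi, Zeru, Wymi, Fode, Galu, Fowy, Kabu; Defo is not among them.

No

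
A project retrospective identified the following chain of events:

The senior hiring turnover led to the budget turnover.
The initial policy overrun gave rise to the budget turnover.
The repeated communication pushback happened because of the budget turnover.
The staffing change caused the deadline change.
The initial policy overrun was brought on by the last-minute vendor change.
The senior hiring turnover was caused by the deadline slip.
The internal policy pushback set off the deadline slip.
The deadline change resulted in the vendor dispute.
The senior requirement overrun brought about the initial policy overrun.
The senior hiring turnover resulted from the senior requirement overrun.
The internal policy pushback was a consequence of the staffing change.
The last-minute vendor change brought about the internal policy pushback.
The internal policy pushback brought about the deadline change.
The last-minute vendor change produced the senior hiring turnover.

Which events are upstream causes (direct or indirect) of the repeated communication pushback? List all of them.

Immediate cause of the repeated communication pushback: the budget turnover.
Further upstream: the last-minute vendor change, the staffing change, the internal policy pushback, the deadline slip, the senior requirement overrun, the initial policy overrun, the senior hiring turnover.

the budget turnover, the deadline slip, the initial policy overrun, the internal policy pushback, the last-minute vendor change, the senior hiring turnover, the senior requirement overrun, the staffing change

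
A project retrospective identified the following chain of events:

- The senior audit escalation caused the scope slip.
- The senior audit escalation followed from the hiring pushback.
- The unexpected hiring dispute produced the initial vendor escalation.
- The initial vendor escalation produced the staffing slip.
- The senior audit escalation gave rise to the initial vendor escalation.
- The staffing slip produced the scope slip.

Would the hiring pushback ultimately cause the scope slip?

Yes

There is a causal chain: the hiring pushback → the senior audit escalation → the scope slip.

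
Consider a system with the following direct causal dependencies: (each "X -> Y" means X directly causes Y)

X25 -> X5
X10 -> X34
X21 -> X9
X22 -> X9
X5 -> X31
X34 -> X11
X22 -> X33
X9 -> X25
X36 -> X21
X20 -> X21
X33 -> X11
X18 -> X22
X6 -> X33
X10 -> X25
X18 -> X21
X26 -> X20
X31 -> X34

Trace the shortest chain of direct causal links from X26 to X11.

X26 → X20
X20 → X21
X21 → X9
X9 → X25
X25 → X5
X5 → X31
X31 → X34
X34 → X11
Length: 8 steps.

X26 → X20 → X21 → X9 → X25 → X5 → X31 → X34 → X11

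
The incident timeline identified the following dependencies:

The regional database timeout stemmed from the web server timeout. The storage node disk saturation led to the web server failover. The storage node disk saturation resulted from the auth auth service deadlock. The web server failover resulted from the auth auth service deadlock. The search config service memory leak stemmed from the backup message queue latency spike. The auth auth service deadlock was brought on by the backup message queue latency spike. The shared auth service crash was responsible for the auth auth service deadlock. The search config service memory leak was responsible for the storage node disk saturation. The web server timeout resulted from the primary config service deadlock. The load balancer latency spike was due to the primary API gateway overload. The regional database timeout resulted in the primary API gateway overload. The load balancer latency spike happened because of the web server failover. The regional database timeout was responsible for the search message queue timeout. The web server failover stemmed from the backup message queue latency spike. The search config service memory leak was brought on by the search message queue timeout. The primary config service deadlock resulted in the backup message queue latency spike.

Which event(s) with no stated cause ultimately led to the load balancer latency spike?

Tracing upstream from the load balancer latency spike: the load balancer latency spike ← the web server failover ← the backup message queue latency spike ← the primary config service deadlock.
A separate upstream branch: the load balancer latency spike ← the web server failover ← the auth auth service deadlock ← the shared auth service crash.
Each of those chain origins has no stated cause.

the primary config service deadlock, the shared auth service crash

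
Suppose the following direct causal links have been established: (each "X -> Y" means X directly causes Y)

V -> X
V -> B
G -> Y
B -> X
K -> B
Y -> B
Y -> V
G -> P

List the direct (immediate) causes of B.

K, V, Y

Upstream contributors include G, but only K, V, Y feed directly into B.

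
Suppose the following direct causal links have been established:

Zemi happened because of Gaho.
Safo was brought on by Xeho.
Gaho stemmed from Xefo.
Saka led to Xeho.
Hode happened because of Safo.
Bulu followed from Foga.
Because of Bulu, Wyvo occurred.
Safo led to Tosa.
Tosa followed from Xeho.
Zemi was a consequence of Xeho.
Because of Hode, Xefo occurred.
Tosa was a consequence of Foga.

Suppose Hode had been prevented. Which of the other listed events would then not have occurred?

Gaho, Xefo

Downstream of Hode: Xefo, Gaho, Zemi.
Of those, still caused via another path: Zemi.
The remainder have no surviving cause.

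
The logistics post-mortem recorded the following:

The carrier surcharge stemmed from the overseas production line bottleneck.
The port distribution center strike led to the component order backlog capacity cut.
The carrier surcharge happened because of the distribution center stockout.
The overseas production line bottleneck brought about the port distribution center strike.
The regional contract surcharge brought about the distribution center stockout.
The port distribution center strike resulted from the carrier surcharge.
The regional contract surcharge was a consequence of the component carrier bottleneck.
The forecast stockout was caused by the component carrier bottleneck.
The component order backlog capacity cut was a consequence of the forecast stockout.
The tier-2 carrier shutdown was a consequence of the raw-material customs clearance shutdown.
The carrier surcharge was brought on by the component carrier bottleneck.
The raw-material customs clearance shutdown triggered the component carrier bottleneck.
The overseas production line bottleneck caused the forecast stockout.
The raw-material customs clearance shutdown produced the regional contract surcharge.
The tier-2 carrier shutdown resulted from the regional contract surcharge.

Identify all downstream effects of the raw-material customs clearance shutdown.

Direct effects: the component carrier bottleneck, the regional contract surcharge, the tier-2 carrier shutdown.
2 steps out: the distribution center stockout, the carrier surcharge, the forecast stockout.
3 steps out: the port distribution center strike, the component order backlog capacity cut.
Not reachable from it: the overseas production line bottleneck.

the carrier surcharge, the component carrier bottleneck, the component order backlog capacity cut, the distribution center stockout, the forecast stockout, the port distribution center strike, the regional contract surcharge, the tier-2 carrier shutdown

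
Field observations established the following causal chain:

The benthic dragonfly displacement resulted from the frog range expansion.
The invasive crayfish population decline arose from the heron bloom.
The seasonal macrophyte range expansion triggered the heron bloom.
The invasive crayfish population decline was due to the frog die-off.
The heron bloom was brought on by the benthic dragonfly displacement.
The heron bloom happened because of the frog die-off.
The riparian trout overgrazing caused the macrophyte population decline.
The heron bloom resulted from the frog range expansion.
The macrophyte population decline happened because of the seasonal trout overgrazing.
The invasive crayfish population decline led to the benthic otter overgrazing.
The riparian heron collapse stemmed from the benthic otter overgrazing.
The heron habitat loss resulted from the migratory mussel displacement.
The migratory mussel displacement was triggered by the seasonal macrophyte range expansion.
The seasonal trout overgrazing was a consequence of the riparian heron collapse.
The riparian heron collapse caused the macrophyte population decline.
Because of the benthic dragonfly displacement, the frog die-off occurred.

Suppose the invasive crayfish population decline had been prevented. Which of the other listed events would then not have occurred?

the benthic otter overgrazing, the riparian heron collapse, the seasonal trout overgrazing

Downstream of the invasive crayfish population decline: the benthic otter overgrazing, the riparian heron collapse, the seasonal trout overgrazing, the macrophyte population decline.
Of those, still caused via another path: the macrophyte population decline.
The remainder have no surviving cause.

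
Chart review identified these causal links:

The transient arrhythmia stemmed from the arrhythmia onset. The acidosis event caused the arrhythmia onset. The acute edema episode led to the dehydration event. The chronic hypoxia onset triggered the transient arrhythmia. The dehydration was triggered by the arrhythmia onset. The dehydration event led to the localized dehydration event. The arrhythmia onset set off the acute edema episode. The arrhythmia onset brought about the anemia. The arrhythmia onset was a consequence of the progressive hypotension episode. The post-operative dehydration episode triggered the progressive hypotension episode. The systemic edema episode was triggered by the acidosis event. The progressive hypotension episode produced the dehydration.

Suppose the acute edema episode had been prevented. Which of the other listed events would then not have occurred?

Downstream of the acute edema episode: the dehydration event, the localized dehydration event.

the dehydration event, the localized dehydration event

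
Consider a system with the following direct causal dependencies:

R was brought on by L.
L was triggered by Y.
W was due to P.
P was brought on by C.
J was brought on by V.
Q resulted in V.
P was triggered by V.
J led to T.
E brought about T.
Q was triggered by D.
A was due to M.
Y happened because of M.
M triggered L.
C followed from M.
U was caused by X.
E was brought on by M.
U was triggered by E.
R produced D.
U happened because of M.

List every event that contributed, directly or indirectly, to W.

Immediate cause of W: P.
Further upstream: M, Y, L, R, C, D, Q, V.

C, D, L, M, P, Q, R, V, Y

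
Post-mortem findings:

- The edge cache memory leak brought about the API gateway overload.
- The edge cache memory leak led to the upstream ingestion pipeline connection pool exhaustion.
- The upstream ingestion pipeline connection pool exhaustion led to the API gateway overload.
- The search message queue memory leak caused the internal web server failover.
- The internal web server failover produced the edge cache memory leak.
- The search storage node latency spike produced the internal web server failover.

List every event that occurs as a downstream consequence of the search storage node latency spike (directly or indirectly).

Direct effects: the internal web server failover.
2 steps out: the edge cache memory leak.
3 steps out: the upstream ingestion pipeline connection pool exhaustion, the API gateway overload.
Not reachable from it: the search message queue memory leak.

the API gateway overload, the edge cache memory leak, the internal web server failover, the upstream ingestion pipeline connection pool exhaustion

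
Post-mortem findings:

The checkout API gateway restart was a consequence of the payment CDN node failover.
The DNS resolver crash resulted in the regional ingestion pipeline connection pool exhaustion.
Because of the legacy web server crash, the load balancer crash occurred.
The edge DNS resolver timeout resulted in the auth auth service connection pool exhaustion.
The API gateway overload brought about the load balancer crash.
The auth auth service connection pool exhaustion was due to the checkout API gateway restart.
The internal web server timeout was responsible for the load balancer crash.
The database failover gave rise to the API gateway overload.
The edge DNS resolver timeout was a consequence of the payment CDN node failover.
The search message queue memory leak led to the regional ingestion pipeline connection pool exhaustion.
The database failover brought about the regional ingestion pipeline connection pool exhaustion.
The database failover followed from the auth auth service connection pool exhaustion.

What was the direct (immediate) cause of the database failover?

Upstream contributors include the payment CDN node failover, the edge DNS resolver timeout, the checkout API gateway restart, but only the auth auth service connection pool exhaustion feeds directly into the database failover.

the auth auth service connection pool exhaustion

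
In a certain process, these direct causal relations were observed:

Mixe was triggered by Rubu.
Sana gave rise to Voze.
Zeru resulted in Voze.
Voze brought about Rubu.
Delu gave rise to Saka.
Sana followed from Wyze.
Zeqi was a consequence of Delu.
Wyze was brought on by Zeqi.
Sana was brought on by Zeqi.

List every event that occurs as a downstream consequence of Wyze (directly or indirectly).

Direct effects: Sana.
2 steps out: Voze.
3 steps out: Rubu.
4 steps out: Mixe.
Not reachable from it: Delu, Zeqi, Zeru, Saka.

Mixe, Rubu, Sana, Voze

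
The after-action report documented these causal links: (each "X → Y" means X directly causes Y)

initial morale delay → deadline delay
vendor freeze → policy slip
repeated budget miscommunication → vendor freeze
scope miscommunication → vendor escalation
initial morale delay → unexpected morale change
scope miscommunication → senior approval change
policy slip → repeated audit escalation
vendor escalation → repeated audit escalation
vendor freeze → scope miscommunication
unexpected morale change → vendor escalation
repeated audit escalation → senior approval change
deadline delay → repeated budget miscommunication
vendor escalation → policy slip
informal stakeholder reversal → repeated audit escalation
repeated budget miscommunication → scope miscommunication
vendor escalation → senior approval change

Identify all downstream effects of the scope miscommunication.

the policy slip, the repeated audit escalation, the senior approval change, the vendor escalation

Direct effects: the vendor escalation, the senior approval change.
2 steps out: the policy slip, the repeated audit escalation.
Not reachable from it: the initial morale delay, the deadline delay, the unexpected morale change, the repeated budget miscommunication, the vendor freeze, the informal stakeholder reversal.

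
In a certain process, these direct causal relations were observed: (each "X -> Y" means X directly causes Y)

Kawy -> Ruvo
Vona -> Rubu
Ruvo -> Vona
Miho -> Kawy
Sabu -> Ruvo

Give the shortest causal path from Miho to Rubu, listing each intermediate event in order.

Miho → Kawy → Ruvo → Vona → Rubu

Miho → Kawy
Kawy → Ruvo
Ruvo → Vona
Vona → Rubu
Length: 4 steps.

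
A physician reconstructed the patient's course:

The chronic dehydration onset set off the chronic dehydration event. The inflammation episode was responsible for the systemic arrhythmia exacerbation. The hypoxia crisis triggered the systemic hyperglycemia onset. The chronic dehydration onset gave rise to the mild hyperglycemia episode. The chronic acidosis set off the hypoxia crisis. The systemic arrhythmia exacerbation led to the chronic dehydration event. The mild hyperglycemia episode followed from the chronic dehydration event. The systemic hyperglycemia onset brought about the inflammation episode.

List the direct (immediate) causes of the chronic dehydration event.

the chronic dehydration onset, the systemic arrhythmia exacerbation

Upstream contributors include the chronic acidosis, the hypoxia crisis, the systemic hyperglycemia onset, the inflammation episode, but only the chronic dehydration onset, the systemic arrhythmia exacerbation feed directly into the chronic dehydration event.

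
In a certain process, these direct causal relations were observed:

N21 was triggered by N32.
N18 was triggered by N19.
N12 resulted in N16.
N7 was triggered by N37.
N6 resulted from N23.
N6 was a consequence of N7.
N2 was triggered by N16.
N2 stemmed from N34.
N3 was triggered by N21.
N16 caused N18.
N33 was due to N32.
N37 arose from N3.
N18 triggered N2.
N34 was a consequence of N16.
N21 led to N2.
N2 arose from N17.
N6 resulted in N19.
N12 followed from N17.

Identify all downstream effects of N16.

Direct effects: N34, N18, N2.
Not reachable from it: N32, N17, N21, N3, N33, N23, N37, N7, N12, N6, N19.

N18, N2, N34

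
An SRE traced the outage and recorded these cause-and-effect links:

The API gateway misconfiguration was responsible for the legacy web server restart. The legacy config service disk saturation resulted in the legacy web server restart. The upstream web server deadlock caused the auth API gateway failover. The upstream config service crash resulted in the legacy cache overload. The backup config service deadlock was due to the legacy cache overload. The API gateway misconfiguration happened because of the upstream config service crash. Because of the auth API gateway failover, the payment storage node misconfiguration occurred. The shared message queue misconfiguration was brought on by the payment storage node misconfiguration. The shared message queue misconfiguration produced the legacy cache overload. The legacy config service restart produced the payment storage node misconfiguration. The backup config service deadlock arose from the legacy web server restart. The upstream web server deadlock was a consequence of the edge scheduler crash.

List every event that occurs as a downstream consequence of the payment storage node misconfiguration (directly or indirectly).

Direct effects: the shared message queue misconfiguration.
2 steps out: the legacy cache overload.
3 steps out: the backup config service deadlock.
Not reachable from it: the edge scheduler crash, the legacy config service restart, the legacy config service disk saturation, the upstream web server deadlock, the auth API gateway failover, the upstream config service crash, the API gateway misconfiguration, the legacy web server restart.

the backup config service deadlock, the legacy cache overload, the shared message queue misconfiguration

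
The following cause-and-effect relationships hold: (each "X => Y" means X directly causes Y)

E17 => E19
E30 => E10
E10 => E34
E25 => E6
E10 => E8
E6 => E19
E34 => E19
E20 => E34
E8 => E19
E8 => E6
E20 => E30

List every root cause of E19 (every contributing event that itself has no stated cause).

E17, E20, E25

Tracing upstream from E19: E19 ← E34 ← E20.
A separate upstream branch: E19 ← E6 ← E25.
A separate upstream branch: E19 ← E17.
Each of those chain origins has no stated cause.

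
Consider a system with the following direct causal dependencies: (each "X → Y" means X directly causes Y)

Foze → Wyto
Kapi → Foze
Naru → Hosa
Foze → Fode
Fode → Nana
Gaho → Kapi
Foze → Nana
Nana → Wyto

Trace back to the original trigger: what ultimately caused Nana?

Tracing upstream from Nana: Nana ← Foze ← Kapi ← Gaho.
Gaho has no stated cause, so it is the root.

Gaho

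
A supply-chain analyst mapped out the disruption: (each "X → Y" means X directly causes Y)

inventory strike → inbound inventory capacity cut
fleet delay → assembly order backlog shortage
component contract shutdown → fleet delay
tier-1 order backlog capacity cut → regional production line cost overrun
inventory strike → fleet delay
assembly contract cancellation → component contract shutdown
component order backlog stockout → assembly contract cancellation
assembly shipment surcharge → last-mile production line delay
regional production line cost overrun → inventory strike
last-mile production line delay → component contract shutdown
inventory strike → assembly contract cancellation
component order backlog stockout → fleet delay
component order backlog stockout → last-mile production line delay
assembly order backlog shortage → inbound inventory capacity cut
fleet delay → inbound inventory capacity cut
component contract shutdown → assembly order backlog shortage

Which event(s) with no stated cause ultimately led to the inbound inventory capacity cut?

the assembly shipment surcharge, the component order backlog stockout, the tier-1 order backlog capacity cut

Tracing upstream from the inbound inventory capacity cut: the inbound inventory capacity cut ← the inventory strike ← the regional production line cost overrun ← the tier-1 order backlog capacity cut.
A separate upstream branch: the inbound inventory capacity cut ← the fleet delay ← the component order backlog stockout.
A separate upstream branch: the inbound inventory capacity cut ← the fleet delay ← the component contract shutdown ← the last-mile production line delay ← the assembly shipment surcharge.
Each of those chain origins has no stated cause.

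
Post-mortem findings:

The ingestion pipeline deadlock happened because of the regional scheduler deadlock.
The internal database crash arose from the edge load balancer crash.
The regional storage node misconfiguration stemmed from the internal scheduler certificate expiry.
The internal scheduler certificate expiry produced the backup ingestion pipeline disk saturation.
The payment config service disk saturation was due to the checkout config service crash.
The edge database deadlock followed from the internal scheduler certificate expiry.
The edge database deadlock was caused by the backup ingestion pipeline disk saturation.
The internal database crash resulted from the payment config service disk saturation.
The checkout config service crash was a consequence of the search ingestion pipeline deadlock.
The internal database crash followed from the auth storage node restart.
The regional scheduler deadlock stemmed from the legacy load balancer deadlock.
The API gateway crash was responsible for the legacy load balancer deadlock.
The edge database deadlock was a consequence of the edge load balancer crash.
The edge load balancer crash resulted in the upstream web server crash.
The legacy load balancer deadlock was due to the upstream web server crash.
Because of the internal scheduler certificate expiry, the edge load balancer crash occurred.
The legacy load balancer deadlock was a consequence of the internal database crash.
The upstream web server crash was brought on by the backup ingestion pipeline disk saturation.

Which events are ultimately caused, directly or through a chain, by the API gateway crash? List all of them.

Direct effects: the legacy load balancer deadlock.
2 steps out: the regional scheduler deadlock.
3 steps out: the ingestion pipeline deadlock.
Not reachable from it: the search ingestion pipeline deadlock, the internal scheduler certificate expiry, the backup ingestion pipeline disk saturation, the regional storage node misconfiguration, the auth storage node restart, the checkout config service crash, the payment config service disk saturation, the edge load balancer crash, the upstream web server crash, the internal database crash, the edge database deadlock.

the ingestion pipeline deadlock, the legacy load balancer deadlock, the regional scheduler deadlock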